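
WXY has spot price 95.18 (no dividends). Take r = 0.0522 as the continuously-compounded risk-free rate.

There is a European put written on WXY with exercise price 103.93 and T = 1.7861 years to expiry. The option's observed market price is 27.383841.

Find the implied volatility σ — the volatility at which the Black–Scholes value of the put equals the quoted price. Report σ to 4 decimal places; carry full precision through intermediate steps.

At σ = 0.5587 the Black–Scholes value reproduces the quote:
σ√T = 0.5587·√1.7861 = 0.746675
d₁ = (ln(S/K) + (r+σ²/2)T) / (σ√T) = (ln(95.18/103.93) + (0.0522+0.5587²/2)·1.7861) / 0.746675 = (-0.087948 + 0.371996) / 0.746675 = 0.380418
d₂ = d₁ − σ√T = 0.380418 − 0.746675 = -0.366257
e^{−rT} = 0.910980
N(−d₁) = 0.351818,  N(−d₂) = 0.642913
V = K·e^{−rT}·N(−d₂) − S·N(−d₁) = 60.869848 − 33.486007 = 27.383841 (equal to the quote); since ∂V/∂σ > 0 for all σ, the implied volatility is unique

sigma = 0.5587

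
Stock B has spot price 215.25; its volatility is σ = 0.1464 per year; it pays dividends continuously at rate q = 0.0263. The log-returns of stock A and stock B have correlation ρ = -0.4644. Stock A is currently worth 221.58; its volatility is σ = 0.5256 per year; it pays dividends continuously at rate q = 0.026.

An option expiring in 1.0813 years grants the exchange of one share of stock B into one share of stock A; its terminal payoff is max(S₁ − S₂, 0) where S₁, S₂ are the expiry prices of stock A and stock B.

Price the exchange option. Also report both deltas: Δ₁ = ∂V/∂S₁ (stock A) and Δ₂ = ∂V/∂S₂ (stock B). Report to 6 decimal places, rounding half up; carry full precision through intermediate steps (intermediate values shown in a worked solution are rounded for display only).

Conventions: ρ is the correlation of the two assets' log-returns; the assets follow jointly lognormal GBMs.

σ_eff = √(σ₁² + σ₂² − 2ρσ₁σ₂) = √(0.5256² + 0.1464² − 2·-0.4644·0.5256·0.1464) = 0.607583
d₁ = (ln(S₁/S₂) + (q₂ − q₁ + σ_eff²/2)T) / (σ_eff√T) = (ln(221.58/215.25) + (0.0263 − 0.026 + 0.184579)·1.0813) / 0.631799 = 0.362288
d₂ = d₁ − σ_eff√T = 0.362288 − 0.631799 = -0.269511
N(d₁) = 0.641431,  N(d₂) = 0.393768
V = S₁·e^{−q₁T}·N(d₁) − S₂·e^{−q₂T}·N(d₂) = 138.188253 − 82.382149 = 55.806104
Key observation: no risk-free rate is needed — with the second asset as numeraire the exchange option is a call on the ratio S₁/S₂, and r cancels out of the value.
Δ₁ = e^{−q₁T}·N(d₁) = 0.623649;  Δ₂ = −e^{−q₂T}·N(d₂) = -0.382728

exchange price = 55.806104
Δ1 = 0.623649
Δ2 = -0.382728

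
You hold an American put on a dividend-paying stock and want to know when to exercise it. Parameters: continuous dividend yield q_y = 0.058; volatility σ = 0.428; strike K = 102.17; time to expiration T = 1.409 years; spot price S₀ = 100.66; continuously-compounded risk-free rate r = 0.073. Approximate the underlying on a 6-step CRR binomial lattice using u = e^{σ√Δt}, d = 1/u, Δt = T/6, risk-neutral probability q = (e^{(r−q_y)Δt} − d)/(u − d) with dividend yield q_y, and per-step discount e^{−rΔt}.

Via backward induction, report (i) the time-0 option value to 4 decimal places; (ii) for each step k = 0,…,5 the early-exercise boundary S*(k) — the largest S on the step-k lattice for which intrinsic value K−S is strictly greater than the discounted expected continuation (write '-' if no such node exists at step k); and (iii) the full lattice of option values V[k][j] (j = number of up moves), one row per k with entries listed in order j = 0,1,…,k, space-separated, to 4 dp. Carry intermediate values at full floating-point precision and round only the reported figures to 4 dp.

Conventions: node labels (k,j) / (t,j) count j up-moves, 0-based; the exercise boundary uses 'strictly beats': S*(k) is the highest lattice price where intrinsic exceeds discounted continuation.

price = 18.6089
boundary = - - - 54.0293 66.4822 81.8052
tree:
18.6089
26.5336 9.8890
36.5288 15.6513 3.4105
48.1407 24.1022 6.1935 0.2299
58.2610 35.6878 11.2366 0.4306 0.0000
66.4856 48.1407 20.3648 0.8063 0.0000 0.0000
73.1697 58.2610 35.6878 1.5100 0.0000 0.0000 0.0000

Δt=0.23483  u=1.23048  d=0.81269  q=0.45678  discount=0.98300
step 6 (expiry): payoffs max(K−S,0) = 73.1697 58.2610 35.6878 1.5100 0.0000 0.0000 0.0000
step 5: (k=5,j=0): S=35.6844, K−S=66.4856, hold=65.2318 ⇒ V=66.4856 exercise | (k=5,j=1): S=54.0293, K−S=48.1407, hold=47.1350 ⇒ V=48.1407 exercise | (k=5,j=2): S=81.8052, K−S=20.3648, hold=19.7349 ⇒ V=20.3648 exercise | (k=5,j=3): S=123.8605, K−S=0.0000, hold=0.8063 ⇒ V=0.8063 continue | (k=5,j=4): S=187.5358, K−S=0.0000, hold=0.0000 ⇒ V=0.0000 continue | (k=5,j=5): S=283.9460, K−S=0.0000, hold=0.0000 ⇒ V=0.0000 continue  boundary S*=81.8052
step 4: (k=4,j=0): S=43.9090, K−S=58.2610, hold=57.1184 ⇒ V=58.2610 exercise | (k=4,j=1): S=66.4822, K−S=35.6878, hold=34.8506 ⇒ V=35.6878 exercise | (k=4,j=2): S=100.6600, K−S=1.5100, hold=11.2366 ⇒ V=11.2366 continue | (k=4,j=3): S=152.4082, K−S=0.0000, hold=0.4306 ⇒ V=0.4306 continue | (k=4,j=4): S=230.7597, K−S=0.0000, hold=0.0000 ⇒ V=0.0000 continue  boundary S*=66.4822
step 3: (k=3,j=0): S=54.0293, K−S=48.1407, hold=47.1350 ⇒ V=48.1407 exercise | (k=3,j=1): S=81.8052, K−S=20.3648, hold=24.1022 ⇒ V=24.1022 continue | (k=3,j=2): S=123.8605, K−S=0.0000, hold=6.1935 ⇒ V=6.1935 continue | (k=3,j=3): S=187.5358, K−S=0.0000, hold=0.2299 ⇒ V=0.2299 continue  boundary S*=54.0293
step 2: (k=2,j=0): S=66.4822, K−S=35.6878, hold=36.5288 ⇒ V=36.5288 continue | (k=2,j=1): S=100.6600, K−S=1.5100, hold=15.6513 ⇒ V=15.6513 continue | (k=2,j=2): S=152.4082, K−S=0.0000, hold=3.4105 ⇒ V=3.4105 continue  boundary S*=-
step 1: (k=1,j=0): S=81.8052, K−S=20.3648, hold=26.5336 ⇒ V=26.5336 continue | (k=1,j=1): S=123.8605, K−S=0.0000, hold=9.8890 ⇒ V=9.8890 continue  boundary S*=-
step 0: (k=0,j=0): S=100.6600, K−S=1.5100, hold=18.6089 ⇒ V=18.6089 continue  boundary S*=-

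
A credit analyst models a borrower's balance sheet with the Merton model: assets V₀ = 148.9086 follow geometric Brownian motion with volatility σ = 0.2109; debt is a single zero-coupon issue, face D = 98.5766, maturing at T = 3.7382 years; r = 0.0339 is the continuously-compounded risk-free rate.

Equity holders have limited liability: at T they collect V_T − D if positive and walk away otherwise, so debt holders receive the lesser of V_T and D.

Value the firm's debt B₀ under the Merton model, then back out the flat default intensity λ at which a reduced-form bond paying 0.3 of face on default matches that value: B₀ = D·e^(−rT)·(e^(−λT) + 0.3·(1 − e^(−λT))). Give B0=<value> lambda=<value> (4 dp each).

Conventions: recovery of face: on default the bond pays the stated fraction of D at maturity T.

B0=84.8599 lambda=0.0089

Apply the equity-as-call identities (strike 98.5766, horizon 3.7382 years):
d₁ = [ln(V₀/D) + (r + σ²/2)T] / (σ√T)
   = [ln(148.9086/98.5766) + (0.0339 + 0.5·0.2109²)·3.7382] / (0.2109·√3.7382)
   = [0.412499 + 0.209860] / 0.407763 = 1.526276
d₂ = d₁ − σ√T = 1.526276 − 0.407763 = 1.118513
N(d₁) = 0.936529,  N(d₂) = 0.868326,  e^(−rT) = 0.880976
E₀ = V₀·N(d₁) − D·e^(−rT)·N(d₂)
   = 148.9086·0.936529 − 98.5766·0.880976·0.868326 = 64.048719
B₀ = V₀ − E₀ = 148.9086 − 64.048719 = 84.859881
e^(−λT) = (B₀·e^(rT)/D − 0.3)/(1 − 0.3) = (84.8599·1.135105/98.5766 − 0.3)/0.7 = 0.96736808
λ = −ln(0.96736808)/3.7382 = 0.008875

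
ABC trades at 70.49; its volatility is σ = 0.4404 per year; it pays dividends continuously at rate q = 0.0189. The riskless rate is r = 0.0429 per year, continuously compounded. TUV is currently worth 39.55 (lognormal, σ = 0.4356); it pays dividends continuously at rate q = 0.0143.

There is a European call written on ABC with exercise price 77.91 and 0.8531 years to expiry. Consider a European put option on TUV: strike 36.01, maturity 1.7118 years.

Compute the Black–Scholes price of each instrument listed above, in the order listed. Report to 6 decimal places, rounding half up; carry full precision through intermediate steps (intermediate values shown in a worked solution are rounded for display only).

price(ABC call K=77.91) = 8.987238
price(TUV put K=36.01) = 5.759964

[ABC call K=77.91]
σ√T = 0.4404·√0.8531 = 0.406768
d₁ = (ln(S/K) + (r−q+σ²/2)T) / (σ√T) = (ln(70.49/77.91) + (0.0429−0.0189+0.4404²/2)·0.8531) / 0.406768 = (-0.100083 + 0.103205) / 0.406768 = 0.007673
d₂ = d₁ − σ√T = 0.007673 − 0.406768 = -0.399095
e^{−rT} = 0.964064
e^{−qT} = 0.984006
N(d₁) = 0.503061,  N(d₂) = 0.344912
price = S·e^{−qT}·N(d₁) − K·e^{−rT}·N(d₂) = 34.893610 − 25.906372 = 8.987238
[TUV put K=36.01]
σ√T = 0.4356·√1.7118 = 0.569921
d₁ = (ln(S/K) + (r−q+σ²/2)T) / (σ√T) = (ln(39.55/36.01) + (0.0429−0.0143+0.4356²/2)·1.7118) / 0.569921 = (0.093769 + 0.211362) / 0.569921 = 0.535393
d₂ = d₁ − σ√T = 0.535393 − 0.569921 = -0.034528
e^{−rT} = 0.929195
e^{−qT} = 0.975818
N(−d₁) = 0.296189,  N(−d₂) = 0.513772
price = K·e^{−rT}·N(−d₂) − S·e^{−qT}·N(−d₁) = 17.190978 − 11.431014 = 5.759964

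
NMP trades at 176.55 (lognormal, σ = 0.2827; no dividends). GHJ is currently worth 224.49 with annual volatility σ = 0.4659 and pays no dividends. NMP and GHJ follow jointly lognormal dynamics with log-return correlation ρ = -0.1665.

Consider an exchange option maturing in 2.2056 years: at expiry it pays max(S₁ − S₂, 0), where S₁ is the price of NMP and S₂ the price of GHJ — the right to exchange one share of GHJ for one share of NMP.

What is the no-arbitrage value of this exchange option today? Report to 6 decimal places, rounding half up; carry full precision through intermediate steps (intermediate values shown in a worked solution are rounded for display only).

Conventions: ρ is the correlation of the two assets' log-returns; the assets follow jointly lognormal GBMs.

exchange price = 45.670720

σ_eff = √(σ₁² + σ₂² − 2ρσ₁σ₂) = √(0.2827² + 0.4659² − 2·-0.1665·0.2827·0.4659) = 0.583816
d₁ = (ln(S₁/S₂) + (q₂ − q₁ + σ_eff²/2)T) / (σ_eff√T) = (ln(176.55/224.49) + (0.0 − 0.0 + 0.170421)·2.2056) / 0.867041 = 0.156455
d₂ = d₁ − σ_eff√T = 0.156455 − 0.867041 = -0.710586
N(d₁) = 0.562163,  N(d₂) = 0.238670
V = S₁·e^{−q₁T}·N(d₁) − S₂·e^{−q₂T}·N(d₂) = 99.249850 − 53.579130 = 45.670720
Key observation: r never enters — measured in units of GHJ, the claim is a call on S₁/S₂ struck at 1, so only the dividend yields and σ_eff matter.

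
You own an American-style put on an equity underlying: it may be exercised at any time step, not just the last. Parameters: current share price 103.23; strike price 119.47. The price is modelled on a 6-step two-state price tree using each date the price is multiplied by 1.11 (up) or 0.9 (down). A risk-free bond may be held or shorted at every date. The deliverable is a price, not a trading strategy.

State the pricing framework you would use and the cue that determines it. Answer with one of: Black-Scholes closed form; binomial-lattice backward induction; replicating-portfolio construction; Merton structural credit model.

framework: binomial-lattice backward induction

Key observation: with exercise allowed before expiry on a discrete up/down model (6 steps from spot 103.23), the strike-119.47 put's value must be rolled back through the tree testing early exercise at each node.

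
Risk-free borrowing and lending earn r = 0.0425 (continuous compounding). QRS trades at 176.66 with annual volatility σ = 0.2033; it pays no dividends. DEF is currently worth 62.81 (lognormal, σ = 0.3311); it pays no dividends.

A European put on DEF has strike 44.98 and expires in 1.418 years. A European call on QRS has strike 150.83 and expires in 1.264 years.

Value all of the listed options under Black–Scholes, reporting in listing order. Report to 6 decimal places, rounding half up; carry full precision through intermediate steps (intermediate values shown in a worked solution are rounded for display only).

price(DEF put K=44.98) = 1.674339
price(QRS call K=150.83) = 37.177988

[DEF put K=44.98]
σ√T = 0.3311·√1.418 = 0.394273
d₁ = (ln(S/K) + (r+σ²/2)T) / (σ√T) = (ln(62.81/44.98) + (0.0425+0.3311²/2)·1.418) / 0.394273 = (0.333896 + 0.137991) / 0.394273 = 1.196853
d₂ = d₁ − σ√T = 1.196853 − 0.394273 = 0.802580
e^{−rT} = 0.941515
N(−d₁) = 0.115682,  N(−d₂) = 0.211109
price = K·e^{−rT}·N(−d₂) − S·N(−d₁) = 8.940323 − 7.265984 = 1.674339
[QRS call K=150.83]
σ√T = 0.2033·√1.264 = 0.228566
d₁ = (ln(S/K) + (r+σ²/2)T) / (σ√T) = (ln(176.66/150.83) + (0.0425+0.2033²/2)·1.264) / 0.228566 = (0.158074 + 0.079841) / 0.228566 = 1.040903
d₂ = d₁ − σ√T = 1.040903 − 0.228566 = 0.812338
e^{−rT} = 0.947697
N(d₁) = 0.851040,  N(d₂) = 0.791701
price = S·N(d₁) − K·e^{−rT}·N(d₂) = 150.344691 − 113.166703 = 37.177988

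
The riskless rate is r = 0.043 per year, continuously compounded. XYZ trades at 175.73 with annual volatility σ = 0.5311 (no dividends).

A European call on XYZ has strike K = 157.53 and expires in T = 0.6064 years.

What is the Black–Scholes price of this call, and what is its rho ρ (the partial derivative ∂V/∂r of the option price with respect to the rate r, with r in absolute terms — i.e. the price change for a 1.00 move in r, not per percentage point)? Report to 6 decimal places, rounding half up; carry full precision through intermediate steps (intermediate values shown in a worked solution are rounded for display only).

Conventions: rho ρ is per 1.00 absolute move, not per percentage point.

price = 39.502827
ρ = 51.001340

σ√T = 0.5311·√0.6064 = 0.413577
d₁ = (ln(S/K) + (r+σ²/2)T) / (σ√T) = (ln(175.73/157.53) + (0.043+0.5311²/2)·0.6064) / 0.413577 = (0.109333 + 0.111598) / 0.413577 = 0.534196
d₂ = d₁ − σ√T = 0.534196 − 0.413577 = 0.120619
e^{−rT} = 0.974262
N(d₁) = 0.703397,  N(d₂) = 0.548004
Call price V = S·N(d₁) − K·e^{−rT}·N(d₂) = 123.607939 − 84.105112 = 39.502827
ρ = K·T·e^{−rT}·N(d₂) = 51.001340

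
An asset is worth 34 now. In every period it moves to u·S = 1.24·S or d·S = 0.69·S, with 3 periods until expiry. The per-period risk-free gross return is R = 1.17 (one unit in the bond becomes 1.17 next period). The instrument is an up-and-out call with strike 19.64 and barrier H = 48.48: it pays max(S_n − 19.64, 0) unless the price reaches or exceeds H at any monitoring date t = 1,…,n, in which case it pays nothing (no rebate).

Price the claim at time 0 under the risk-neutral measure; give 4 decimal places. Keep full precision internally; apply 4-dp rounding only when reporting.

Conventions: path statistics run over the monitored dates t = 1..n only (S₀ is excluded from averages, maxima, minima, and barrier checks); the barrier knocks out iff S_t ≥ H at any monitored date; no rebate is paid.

price = 2.0006

No-arbitrage gives p* = (R−d)/(u−d) = 0.8727: enumerate every path, weight its payoff by its p*-probability, and discount by R^3.
Enumerate all 2^3 = 8 price paths (U = up ×1.24, D = down ×0.69); each path with k up-moves has probability p*^k·(1−p*)^(3−k).
DDD: M=23.4600, payoff=0.0000, prob=0.002062
UDD: M=42.1600, payoff=0.4324, prob=0.014137
DUD: M=29.0904, payoff=0.4324, prob=0.014137
UUD: M=52.2784, payoff=0.0000, prob=0.096938
DDU: M=23.4600, payoff=0.4324, prob=0.014137
UDU: M=42.1600, payoff=16.4321, prob=0.096938
DUU: M=36.0721, payoff=16.4321, prob=0.096938
UUU: M=64.8252, payoff=0.0000, prob=0.664715
Price = Σ prob·payoff / R^3 = 3.204114 / 1.601613 = 2.0006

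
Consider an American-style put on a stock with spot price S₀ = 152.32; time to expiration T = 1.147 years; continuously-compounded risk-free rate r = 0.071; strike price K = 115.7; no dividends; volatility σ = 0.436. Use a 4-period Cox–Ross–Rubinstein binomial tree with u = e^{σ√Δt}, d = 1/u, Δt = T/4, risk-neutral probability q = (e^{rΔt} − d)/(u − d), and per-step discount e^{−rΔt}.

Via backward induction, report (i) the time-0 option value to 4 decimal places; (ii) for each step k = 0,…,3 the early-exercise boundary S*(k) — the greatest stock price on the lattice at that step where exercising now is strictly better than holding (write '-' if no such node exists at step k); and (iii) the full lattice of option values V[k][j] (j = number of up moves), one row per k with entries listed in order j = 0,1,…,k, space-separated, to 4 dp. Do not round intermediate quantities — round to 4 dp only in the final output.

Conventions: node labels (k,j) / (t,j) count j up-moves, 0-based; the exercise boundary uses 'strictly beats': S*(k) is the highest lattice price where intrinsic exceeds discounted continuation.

Δt=0.28675, u=1.26298, d=0.79178, q=0.48555, disc=e^(-rΔt)=0.97985
k=4 terminal: V=max(K-S,0) → 55.8352 20.2086 0.0000 0.0000 0.0000
k=3: j=0 S=75.6080 intr=40.0920 cont=37.7603 V=40.0920[EX]; j=1 S=120.6037 intr=0.0000 cont=10.1869 V=10.1869[hold]; j=2 S=192.3771 intr=0.0000 cont=0.0000 V=0.0000[hold]; j=3 S=306.8641 intr=0.0000 cont=0.0000 V=0.0000[hold]  S*(3)=75.6080
k=2: j=0 S=95.4914 intr=20.2086 cont=25.0564 V=25.0564[hold]; j=1 S=152.3200 intr=0.0000 cont=5.1351 V=5.1351[hold]; j=2 S=242.9684 intr=0.0000 cont=0.0000 V=0.0000[hold]  S*(2)=-
k=1: j=0 S=120.6037 intr=0.0000 cont=15.0736 V=15.0736[hold]; j=1 S=192.3771 intr=0.0000 cont=2.5885 V=2.5885[hold]  S*(1)=-
k=0: j=0 S=152.3200 intr=0.0000 cont=8.8299 V=8.8299[hold]  S*(0)=-

price = 8.8299
boundary = - - - 75.6080
tree:
8.8299
15.0736 2.5885
25.0564 5.1351 0.0000
40.0920 10.1869 0.0000 0.0000
55.8352 20.2086 0.0000 0.0000 0.0000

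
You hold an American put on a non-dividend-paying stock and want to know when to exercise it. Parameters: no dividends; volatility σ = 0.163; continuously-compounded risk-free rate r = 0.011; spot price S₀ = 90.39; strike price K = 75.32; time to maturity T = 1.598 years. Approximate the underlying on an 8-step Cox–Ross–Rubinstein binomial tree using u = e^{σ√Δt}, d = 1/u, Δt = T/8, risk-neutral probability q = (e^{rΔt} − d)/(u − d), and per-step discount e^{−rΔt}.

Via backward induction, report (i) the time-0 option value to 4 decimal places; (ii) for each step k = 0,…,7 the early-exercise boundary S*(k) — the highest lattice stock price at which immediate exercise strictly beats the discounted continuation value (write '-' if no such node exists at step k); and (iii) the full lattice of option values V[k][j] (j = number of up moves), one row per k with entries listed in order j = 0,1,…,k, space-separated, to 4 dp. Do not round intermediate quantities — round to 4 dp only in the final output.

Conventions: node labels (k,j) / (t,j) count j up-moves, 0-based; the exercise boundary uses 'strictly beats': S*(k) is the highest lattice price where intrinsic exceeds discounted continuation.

Δt=0.19975  u=1.07557  d=0.92974  q=0.49688  discount=0.99781
step 8 (expiry): payoffs max(K−S,0) = 24.8524 16.9366 7.7791 0.0000 0.0000 0.0000 0.0000 0.0000 0.0000
step 7: (k=7,j=0): S=54.2814, K−S=21.0386, hold=20.8733 ⇒ V=21.0386 exercise | (k=7,j=1): S=62.7954, K−S=12.5246, hold=12.3592 ⇒ V=12.5246 exercise | (k=7,j=2): S=72.6449, K−S=2.6751, hold=3.9053 ⇒ V=3.9053 continue | (k=7,j=3): S=84.0392, K−S=0.0000, hold=0.0000 ⇒ V=0.0000 continue | (k=7,j=4): S=97.2207, K−S=0.0000, hold=0.0000 ⇒ V=0.0000 continue | (k=7,j=5): S=112.4698, K−S=0.0000, hold=0.0000 ⇒ V=0.0000 continue | (k=7,j=6): S=130.1106, K−S=0.0000, hold=0.0000 ⇒ V=0.0000 continue | (k=7,j=7): S=150.5184, K−S=0.0000, hold=0.0000 ⇒ V=0.0000 continue  boundary S*=62.7954
step 6: (k=6,j=0): S=58.3834, K−S=16.9366, hold=16.7713 ⇒ V=16.9366 exercise | (k=6,j=1): S=67.5409, K−S=7.7791, hold=8.2237 ⇒ V=8.2237 continue | (k=6,j=2): S=78.1346, K−S=0.0000, hold=1.9605 ⇒ V=1.9605 continue | (k=6,j=3): S=90.3900, K−S=0.0000, hold=0.0000 ⇒ V=0.0000 continue | (k=6,j=4): S=104.5676, K−S=0.0000, hold=0.0000 ⇒ V=0.0000 continue | (k=6,j=5): S=120.9690, K−S=0.0000, hold=0.0000 ⇒ V=0.0000 continue | (k=6,j=6): S=139.9430, K−S=0.0000, hold=0.0000 ⇒ V=0.0000 continue  boundary S*=58.3834
step 5: (k=5,j=0): S=62.7954, K−S=12.5246, hold=12.5797 ⇒ V=12.5797 continue | (k=5,j=1): S=72.6449, K−S=2.6751, hold=5.1004 ⇒ V=5.1004 continue | (k=5,j=2): S=84.0392, K−S=0.0000, hold=0.9842 ⇒ V=0.9842 continue | (k=5,j=3): S=97.2207, K−S=0.0000, hold=0.0000 ⇒ V=0.0000 continue | (k=5,j=4): S=112.4698, K−S=0.0000, hold=0.0000 ⇒ V=0.0000 continue | (k=5,j=5): S=130.1106, K−S=0.0000, hold=0.0000 ⇒ V=0.0000 continue  boundary S*=-
step 4: (k=4,j=0): S=67.5409, K−S=7.7791, hold=8.8439 ⇒ V=8.8439 continue | (k=4,j=1): S=78.1346, K−S=0.0000, hold=3.0485 ⇒ V=3.0485 continue | (k=4,j=2): S=90.3900, K−S=0.0000, hold=0.4941 ⇒ V=0.4941 continue | (k=4,j=3): S=104.5676, K−S=0.0000, hold=0.0000 ⇒ V=0.0000 continue | (k=4,j=4): S=120.9690, K−S=0.0000, hold=0.0000 ⇒ V=0.0000 continue  boundary S*=-
step 3: (k=3,j=0): S=72.6449, K−S=2.6751, hold=5.9512 ⇒ V=5.9512 continue | (k=3,j=1): S=84.0392, K−S=0.0000, hold=1.7753 ⇒ V=1.7753 continue | (k=3,j=2): S=97.2207, K−S=0.0000, hold=0.2480 ⇒ V=0.2480 continue | (k=3,j=3): S=112.4698, K−S=0.0000, hold=0.0000 ⇒ V=0.0000 continue  boundary S*=-
step 2: (k=2,j=0): S=78.1346, K−S=0.0000, hold=3.8678 ⇒ V=3.8678 continue | (k=2,j=1): S=90.3900, K−S=0.0000, hold=1.0142 ⇒ V=1.0142 continue | (k=2,j=2): S=104.5676, K−S=0.0000, hold=0.1245 ⇒ V=0.1245 continue  boundary S*=-
step 1: (k=1,j=0): S=84.0392, K−S=0.0000, hold=2.4445 ⇒ V=2.4445 continue | (k=1,j=1): S=97.2207, K−S=0.0000, hold=0.5709 ⇒ V=0.5709 continue  boundary S*=-
step 0: (k=0,j=0): S=90.3900, K−S=0.0000, hold=1.5102 ⇒ V=1.5102 continue  boundary S*=-

price = 1.5102
boundary = - - - - - - 58.3834 62.7954
tree:
1.5102
2.4445 0.5709
3.8678 1.0142 0.1245
5.9512 1.7753 0.2480 0.0000
8.8439 3.0485 0.4941 0.0000 0.0000
12.5797 5.1004 0.9842 0.0000 0.0000 0.0000
16.9366 8.2237 1.9605 0.0000 0.0000 0.0000 0.0000
21.0386 12.5246 3.9053 0.0000 0.0000 0.0000 0.0000 0.0000
24.8524 16.9366 7.7791 0.0000 0.0000 0.0000 0.0000 0.0000 0.0000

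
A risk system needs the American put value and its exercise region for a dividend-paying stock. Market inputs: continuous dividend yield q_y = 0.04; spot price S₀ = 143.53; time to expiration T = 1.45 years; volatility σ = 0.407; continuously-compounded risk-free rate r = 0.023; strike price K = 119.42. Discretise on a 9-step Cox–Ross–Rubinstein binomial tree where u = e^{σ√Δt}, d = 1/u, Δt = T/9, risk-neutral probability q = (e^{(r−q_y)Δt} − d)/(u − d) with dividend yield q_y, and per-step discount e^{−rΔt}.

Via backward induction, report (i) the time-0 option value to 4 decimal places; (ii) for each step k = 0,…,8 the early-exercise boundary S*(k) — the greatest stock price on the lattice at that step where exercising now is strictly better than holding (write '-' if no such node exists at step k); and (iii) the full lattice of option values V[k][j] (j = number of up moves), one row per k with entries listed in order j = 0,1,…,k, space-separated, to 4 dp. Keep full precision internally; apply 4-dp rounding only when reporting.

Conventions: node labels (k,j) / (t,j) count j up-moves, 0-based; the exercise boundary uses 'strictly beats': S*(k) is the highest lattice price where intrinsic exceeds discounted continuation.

Δt=0.16111, u=1.17747, d=0.84928, q=0.45092, disc=e^(-rΔt)=0.99630
k=9 terminal: V=max(K-S,0) → 86.4280 73.6790 56.0036 31.4979 0.0000 0.0000 0.0000 0.0000 0.0000 0.0000
k=8: j=0 S=38.8470 intr=80.5730 cont=80.3809 V=80.5730[EX]; j=1 S=53.8584 intr=65.5616 cont=65.4659 V=65.5616[EX]; j=2 S=74.6706 intr=44.7494 cont=44.7873 V=44.7873[hold]; j=3 S=103.5252 intr=15.8948 cont=17.2310 V=17.2310[hold]; j=4 S=143.5300 intr=0.0000 cont=0.0000 V=0.0000[hold]; j=5 S=198.9936 intr=0.0000 cont=0.0000 V=0.0000[hold]; j=6 S=275.8897 intr=0.0000 cont=0.0000 V=0.0000[hold]; j=7 S=382.5005 intr=0.0000 cont=0.0000 V=0.0000[hold]; j=8 S=530.3083 intr=0.0000 cont=0.0000 V=0.0000[hold]  S*(8)=53.8584
k=7: j=0 S=45.7410 intr=73.6790 cont=73.5312 V=73.6790[EX]; j=1 S=63.4164 intr=56.0036 cont=55.9863 V=56.0036[EX]; j=2 S=87.9221 intr=31.4979 cont=32.2421 V=32.2421[hold]; j=3 S=121.8974 intr=0.0000 cont=9.4263 V=9.4263[hold]; j=4 S=169.0016 intr=0.0000 cont=0.0000 V=0.0000[hold]; j=5 S=234.3081 intr=0.0000 cont=0.0000 V=0.0000[hold]; j=6 S=324.8507 intr=0.0000 cont=0.0000 V=0.0000[hold]; j=7 S=450.3811 intr=0.0000 cont=0.0000 V=0.0000[hold]  S*(7)=63.4164
k=6: j=0 S=53.8584 intr=65.5616 cont=65.4659 V=65.5616[EX]; j=1 S=74.6706 intr=44.7494 cont=45.1217 V=45.1217[hold]; j=2 S=103.5252 intr=15.8948 cont=21.8729 V=21.8729[hold]; j=3 S=143.5300 intr=0.0000 cont=5.1567 V=5.1567[hold]; j=4 S=198.9936 intr=0.0000 cont=0.0000 V=0.0000[hold]; j=5 S=275.8897 intr=0.0000 cont=0.0000 V=0.0000[hold]; j=6 S=382.5005 intr=0.0000 cont=0.0000 V=0.0000[hold]  S*(6)=53.8584
k=5: j=0 S=63.4164 intr=56.0036 cont=56.1365 V=56.1365[hold]; j=1 S=87.9221 intr=31.4979 cont=34.5103 V=34.5103[hold]; j=2 S=121.8974 intr=0.0000 cont=14.2823 V=14.2823[hold]; j=3 S=169.0016 intr=0.0000 cont=2.8210 V=2.8210[hold]; j=4 S=234.3081 intr=0.0000 cont=0.0000 V=0.0000[hold]; j=5 S=324.8507 intr=0.0000 cont=0.0000 V=0.0000[hold]  S*(5)=-
k=4: j=0 S=74.6706 intr=44.7494 cont=46.2134 V=46.2134[hold]; j=1 S=103.5252 intr=15.8948 cont=25.2953 V=25.2953[hold]; j=2 S=143.5300 intr=0.0000 cont=9.0805 V=9.0805[hold]; j=3 S=198.9936 intr=0.0000 cont=1.5432 V=1.5432[hold]; j=4 S=275.8897 intr=0.0000 cont=0.0000 V=0.0000[hold]  S*(4)=-
k=3: j=0 S=87.9221 intr=31.4979 cont=36.6450 V=36.6450[hold]; j=1 S=121.8974 intr=0.0000 cont=17.9173 V=17.9173[hold]; j=2 S=169.0016 intr=0.0000 cont=5.6608 V=5.6608[hold]; j=3 S=234.3081 intr=0.0000 cont=0.8442 V=0.8442[hold]  S*(3)=-
k=2: j=0 S=103.5252 intr=15.8948 cont=28.0961 V=28.0961[hold]; j=1 S=143.5300 intr=0.0000 cont=12.3448 V=12.3448[hold]; j=2 S=198.9936 intr=0.0000 cont=3.4760 V=3.4760[hold]  S*(2)=-
k=1: j=0 S=121.8974 intr=0.0000 cont=20.9160 V=20.9160[hold]; j=1 S=169.0016 intr=0.0000 cont=8.3149 V=8.3149[hold]  S*(1)=-
k=0: j=0 S=143.5300 intr=0.0000 cont=15.1776 V=15.1776[hold]  S*(0)=-

price = 15.1776
boundary = - - - - - - 53.8584 63.4164 53.8584
tree:
15.1776
20.9160 8.3149
28.0961 12.3448 3.4760
36.6450 17.9173 5.6608 0.8442
46.2134 25.2953 9.0805 1.5432 0.0000
56.1365 34.5103 14.2823 2.8210 0.0000 0.0000
65.5616 45.1217 21.8729 5.1567 0.0000 0.0000 0.0000
73.6790 56.0036 32.2421 9.4263 0.0000 0.0000 0.0000 0.0000
80.5730 65.5616 44.7873 17.2310 0.0000 0.0000 0.0000 0.0000 0.0000
86.4280 73.6790 56.0036 31.4979 0.0000 0.0000 0.0000 0.0000 0.0000 0.0000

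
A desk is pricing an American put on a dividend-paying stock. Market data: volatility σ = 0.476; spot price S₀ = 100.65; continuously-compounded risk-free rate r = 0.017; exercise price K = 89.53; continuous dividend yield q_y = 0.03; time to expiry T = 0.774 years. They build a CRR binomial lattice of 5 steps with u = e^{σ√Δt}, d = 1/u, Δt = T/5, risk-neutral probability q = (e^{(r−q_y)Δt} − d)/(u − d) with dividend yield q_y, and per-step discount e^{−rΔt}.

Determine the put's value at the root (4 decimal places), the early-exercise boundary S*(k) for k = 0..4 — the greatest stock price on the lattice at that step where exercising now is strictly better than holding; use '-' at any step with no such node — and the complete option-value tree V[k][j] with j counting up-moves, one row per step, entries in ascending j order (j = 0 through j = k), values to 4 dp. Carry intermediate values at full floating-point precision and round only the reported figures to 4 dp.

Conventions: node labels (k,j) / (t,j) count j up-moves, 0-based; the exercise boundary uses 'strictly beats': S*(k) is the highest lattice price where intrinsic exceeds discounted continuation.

price = 11.1550
boundary = - - - - 47.5855
tree:
11.1550
16.3947 4.7640
23.4228 7.8308 1.0130
32.2123 12.7299 1.8399 0.0000
41.9445 20.4093 3.3419 0.0000 0.0000
50.0716 32.1436 6.0699 0.0000 0.0000 0.0000

Δt=0.15480  u=1.20597  d=0.82921  q=0.44798  discount=0.99737
step 5 (expiry): payoffs max(K−S,0) = 50.0716 32.1436 6.0699 0.0000 0.0000 0.0000
step 4: (k=4,j=0): S=47.5855, K−S=41.9445, hold=41.9297 ⇒ V=41.9445 exercise | (k=4,j=1): S=69.2060, K−S=20.3240, hold=20.4093 ⇒ V=20.4093 continue | (k=4,j=2): S=100.6500, K−S=0.0000, hold=3.3419 ⇒ V=3.3419 continue | (k=4,j=3): S=146.3806, K−S=0.0000, hold=0.0000 ⇒ V=0.0000 continue | (k=4,j=4): S=212.8890, K−S=0.0000, hold=0.0000 ⇒ V=0.0000 continue  boundary S*=47.5855
step 3: (k=3,j=0): S=57.3864, K−S=32.1436, hold=32.2123 ⇒ V=32.2123 continue | (k=3,j=1): S=83.4601, K−S=6.0699, hold=12.7299 ⇒ V=12.7299 continue | (k=3,j=2): S=121.3804, K−S=0.0000, hold=1.8399 ⇒ V=1.8399 continue | (k=3,j=3): S=176.5299, K−S=0.0000, hold=0.0000 ⇒ V=0.0000 continue  boundary S*=-
step 2: (k=2,j=0): S=69.2060, K−S=20.3240, hold=23.4228 ⇒ V=23.4228 continue | (k=2,j=1): S=100.6500, K−S=0.0000, hold=7.8308 ⇒ V=7.8308 continue | (k=2,j=2): S=146.3806, K−S=0.0000, hold=1.0130 ⇒ V=1.0130 continue  boundary S*=-
step 1: (k=1,j=0): S=83.4601, K−S=6.0699, hold=16.3947 ⇒ V=16.3947 continue | (k=1,j=1): S=121.3804, K−S=0.0000, hold=4.7640 ⇒ V=4.7640 continue  boundary S*=-
step 0: (k=0,j=0): S=100.6500, K−S=0.0000, hold=11.1550 ⇒ V=11.1550 continue  boundary S*=-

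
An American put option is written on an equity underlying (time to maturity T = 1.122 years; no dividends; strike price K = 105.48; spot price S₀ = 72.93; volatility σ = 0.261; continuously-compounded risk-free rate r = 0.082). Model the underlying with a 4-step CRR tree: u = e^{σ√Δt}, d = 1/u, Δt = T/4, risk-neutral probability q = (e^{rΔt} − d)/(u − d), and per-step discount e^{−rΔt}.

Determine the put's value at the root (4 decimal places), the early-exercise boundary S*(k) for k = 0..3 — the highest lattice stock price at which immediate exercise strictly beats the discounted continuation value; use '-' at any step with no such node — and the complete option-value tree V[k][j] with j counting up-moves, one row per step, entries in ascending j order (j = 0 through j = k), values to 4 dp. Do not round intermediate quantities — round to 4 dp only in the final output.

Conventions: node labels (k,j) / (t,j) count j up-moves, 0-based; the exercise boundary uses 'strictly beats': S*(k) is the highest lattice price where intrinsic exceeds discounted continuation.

price = 32.5500
boundary = 72.9300 83.7412 72.9300 83.7412
tree:
32.5500
41.9655 21.7388
50.1654 32.5500 11.7776
57.3067 41.9655 21.7388 4.1063
63.5260 50.1654 32.5500 9.3249 0.0000

Δt=0.28050, u=1.14824, d=0.87090, q=0.54939, disc=e^(-rΔt)=0.97726
k=4 terminal: V=max(K-S,0) → 63.5260 50.1654 32.5500 9.3249 0.0000
k=3: j=0 S=48.1733 intr=57.3067 cont=54.9082 V=57.3067[EX]; j=1 S=63.5145 intr=41.9655 cont=39.5670 V=41.9655[EX]; j=2 S=83.7412 intr=21.7388 cont=19.3403 V=21.7388[EX]; j=3 S=110.4093 intr=0.0000 cont=4.1063 V=4.1063[hold]  S*(3)=83.7412
k=2: j=0 S=55.3146 intr=50.1654 cont=47.7669 V=50.1654[EX]; j=1 S=72.9300 intr=32.5500 cont=30.1515 V=32.5500[EX]; j=2 S=96.1551 intr=9.3249 cont=11.7776 V=11.7776[hold]  S*(2)=72.9300
k=1: j=0 S=63.5145 intr=41.9655 cont=39.5670 V=41.9655[EX]; j=1 S=83.7412 intr=21.7388 cont=20.6572 V=21.7388[EX]  S*(1)=83.7412
k=0: j=0 S=72.9300 intr=32.5500 cont=30.1515 V=32.5500[EX]  S*(0)=72.9300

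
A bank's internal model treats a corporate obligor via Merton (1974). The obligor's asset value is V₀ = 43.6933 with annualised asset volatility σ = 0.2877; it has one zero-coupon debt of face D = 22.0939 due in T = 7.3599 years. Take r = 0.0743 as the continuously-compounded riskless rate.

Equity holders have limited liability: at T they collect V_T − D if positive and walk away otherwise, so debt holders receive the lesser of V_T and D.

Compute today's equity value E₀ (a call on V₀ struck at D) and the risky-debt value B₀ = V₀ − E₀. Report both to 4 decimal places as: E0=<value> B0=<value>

E0=31.3367 B0=12.3566

Equity is a call on the firm's assets struck at D = 22.0939:
d₁ = [ln(V₀/D) + (r + σ²/2)T] / (σ√T)
   = [ln(43.6933/22.0939) + (0.0743 + 0.5·0.2877²)·7.3599] / (0.2877·√7.3599)
   = [0.681893 + 0.851435] / 0.780505 = 1.964533
d₂ = d₁ − σ√T = 1.964533 − 0.780505 = 1.184027
N(d₁) = 0.975266,  N(d₂) = 0.881799,  e^(−rT) = 0.578776
E₀ = V₀·N(d₁) − D·e^(−rT)·N(d₂)
   = 43.6933·0.975266 − 22.0939·0.578776·0.881799 = 31.336659
B₀ = V₀ − E₀ = 43.6933 − 31.336659 = 12.356641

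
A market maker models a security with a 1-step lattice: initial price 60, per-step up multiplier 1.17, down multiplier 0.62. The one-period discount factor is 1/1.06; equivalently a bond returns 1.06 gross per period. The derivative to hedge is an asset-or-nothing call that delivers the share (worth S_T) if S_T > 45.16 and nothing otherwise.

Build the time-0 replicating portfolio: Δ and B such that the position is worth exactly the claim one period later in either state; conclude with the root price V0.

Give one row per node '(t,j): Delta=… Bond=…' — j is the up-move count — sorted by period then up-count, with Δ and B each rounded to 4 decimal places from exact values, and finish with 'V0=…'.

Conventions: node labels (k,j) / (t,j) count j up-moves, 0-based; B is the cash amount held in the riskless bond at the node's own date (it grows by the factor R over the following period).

No-arbitrage ⇒ martingale measure with p* = (R−d)/(u−d) = 0.8000.
Expiry values: V(1,0)=0.0000, V(1,1)=70.2000
(0,0): S=60.0000. Δ = (V_up−V_dn)/(S_up−S_dn) = (70.2000−0.0000)/(70.2000−37.2000) = 2.1273. V = [p*·70.2000 + (1−p*)·0.0000]/1.06 = 52.9811. B = V − Δ·S = -74.6552.
Check: Δ(0,0)·S0 + B(0,0) = 52.9811 = V0.

(0,0): Delta=2.1273 Bond=-74.6552
V0=52.9811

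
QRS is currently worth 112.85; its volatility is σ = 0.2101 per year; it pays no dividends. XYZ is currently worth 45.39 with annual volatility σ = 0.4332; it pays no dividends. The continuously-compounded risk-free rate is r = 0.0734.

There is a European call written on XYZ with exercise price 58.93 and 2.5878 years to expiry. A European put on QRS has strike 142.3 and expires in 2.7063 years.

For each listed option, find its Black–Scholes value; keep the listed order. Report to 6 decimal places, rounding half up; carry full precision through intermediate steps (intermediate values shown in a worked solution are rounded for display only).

[XYZ call K=58.93]
σ√T = 0.4332·√2.5878 = 0.696873
d₁ = (ln(S/K) + (r+σ²/2)T) / (σ√T) = (ln(45.39/58.93) + (0.0734+0.4332²/2)·2.5878) / 0.696873 = (-0.261058 + 0.432761) / 0.696873 = 0.246389
d₂ = d₁ − σ√T = 0.246389 − 0.696873 = -0.450484
e^{−rT} = 0.827005
N(d₁) = 0.597310,  N(d₂) = 0.326181
price = S·N(d₁) − K·e^{−rT}·N(d₂) = 27.111883 − 15.896554 = 11.215329
[QRS put K=142.3]
σ√T = 0.2101·√2.7063 = 0.345632
d₁ = (ln(S/K) + (r+σ²/2)T) / (σ√T) = (ln(112.85/142.3) + (0.0734+0.2101²/2)·2.7063) / 0.345632 = (-0.231878 + 0.258373) / 0.345632 = 0.076657
d₂ = d₁ − σ√T = 0.076657 − 0.345632 = -0.268975
e^{−rT} = 0.819843
N(−d₁) = 0.469448,  N(−d₂) = 0.606025
price = K·e^{−rT}·N(−d₂) − S·N(−d₁) = 70.701152 − 52.977222 = 17.723930

price(XYZ call K=58.93) = 11.215329
price(QRS put K=142.3) = 17.723930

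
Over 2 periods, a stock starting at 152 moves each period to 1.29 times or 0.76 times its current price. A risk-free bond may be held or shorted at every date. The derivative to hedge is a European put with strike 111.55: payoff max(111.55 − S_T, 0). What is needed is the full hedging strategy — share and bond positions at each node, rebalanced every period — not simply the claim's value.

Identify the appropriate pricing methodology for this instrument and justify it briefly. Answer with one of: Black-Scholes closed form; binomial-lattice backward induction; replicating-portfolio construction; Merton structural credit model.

framework: replicating-portfolio construction

Key observation: what is demanded is not a single number but the (Δ, B) position at each node of the 1.29/0.76 tree starting at 152; constructing those positions is the replicating-portfolio method.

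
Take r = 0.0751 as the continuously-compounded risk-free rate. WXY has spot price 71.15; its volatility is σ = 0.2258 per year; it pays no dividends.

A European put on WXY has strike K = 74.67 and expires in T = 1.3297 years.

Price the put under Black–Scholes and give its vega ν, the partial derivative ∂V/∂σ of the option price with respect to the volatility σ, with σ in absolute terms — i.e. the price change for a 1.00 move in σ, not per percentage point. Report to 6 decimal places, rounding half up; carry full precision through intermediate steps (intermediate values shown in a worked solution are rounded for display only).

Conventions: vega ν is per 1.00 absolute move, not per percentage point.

price = 5.536116
ν = 31.014417

σ√T = 0.2258·√1.3297 = 0.260376
d₁ = (ln(S/K) + (r+σ²/2)T) / (σ√T) = (ln(71.15/74.67) + (0.0751+0.2258²/2)·1.3297) / 0.260376 = (-0.048288 + 0.133758) / 0.260376 = 0.328257
d₂ = d₁ − σ√T = 0.328257 − 0.260376 = 0.067881
e^{−rT} = 0.904964
N(−d₁) = 0.371359,  N(−d₂) = 0.472940
Put price V = K·e^{−rT}·N(−d₂) − S·N(−d₁) = 31.958287 − 26.422172 = 5.536116
φ(d₁) = (1/√(2π))·e^{−d₁²/2} = 0.378017
ν = S·φ(d₁)·√T = 31.014417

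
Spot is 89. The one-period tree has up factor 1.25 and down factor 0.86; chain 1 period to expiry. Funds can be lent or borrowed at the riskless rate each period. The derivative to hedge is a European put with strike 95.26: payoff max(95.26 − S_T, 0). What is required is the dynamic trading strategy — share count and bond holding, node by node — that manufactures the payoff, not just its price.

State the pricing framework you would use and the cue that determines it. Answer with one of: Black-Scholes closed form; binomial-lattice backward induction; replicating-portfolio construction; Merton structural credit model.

framework: replicating-portfolio construction

Key observation: what is demanded is not a single number but the (Δ, B) position at each node of the 1.25/0.86 tree starting at 89; constructing those positions is the replicating-portfolio method.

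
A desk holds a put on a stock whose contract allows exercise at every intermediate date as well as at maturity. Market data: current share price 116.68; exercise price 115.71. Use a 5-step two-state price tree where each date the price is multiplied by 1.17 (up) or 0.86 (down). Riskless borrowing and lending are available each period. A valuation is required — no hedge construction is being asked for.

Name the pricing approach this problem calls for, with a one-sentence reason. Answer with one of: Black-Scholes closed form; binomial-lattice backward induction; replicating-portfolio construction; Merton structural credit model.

framework: binomial-lattice backward induction

Key observation: early exercise of the strike-115.71 put must be checked at each of the 5 dates (spot 116.68), which forces a node-by-node comparison of intrinsic and continuation value backward from expiry.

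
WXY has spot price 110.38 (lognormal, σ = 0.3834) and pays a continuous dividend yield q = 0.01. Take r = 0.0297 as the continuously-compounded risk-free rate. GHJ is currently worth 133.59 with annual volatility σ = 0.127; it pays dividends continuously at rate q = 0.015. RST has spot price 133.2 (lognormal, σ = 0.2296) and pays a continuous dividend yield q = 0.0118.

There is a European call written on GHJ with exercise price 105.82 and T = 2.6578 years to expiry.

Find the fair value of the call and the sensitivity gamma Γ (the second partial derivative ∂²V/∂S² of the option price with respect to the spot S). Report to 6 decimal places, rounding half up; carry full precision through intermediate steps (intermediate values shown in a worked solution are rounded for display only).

σ√T = 0.127·√2.6578 = 0.207045
d₁ = (ln(S/K) + (r−q+σ²/2)T) / (σ√T) = (ln(133.59/105.82) + (0.0297−0.015+0.127²/2)·2.6578) / 0.207045 = (0.233036 + 0.060503) / 0.207045 = 1.417756
d₂ = d₁ − σ√T = 1.417756 − 0.207045 = 1.210711
e^{−rT} = 0.924098
e^{−qT} = 0.960917
N(d₁) = 0.921869,  N(d₂) = 0.886997
Call price V = S·e^{−qT}·N(d₁) − K·e^{−rT}·N(d₂) = 118.339338 − 86.737738 = 31.601599
φ(d₁) = (1/√(2π))·e^{−d₁²/2} = 0.146028
Γ = e^{−qT}·φ(d₁) / (S·σ·√T) = 0.005073

price = 31.601599
Γ = 0.005073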